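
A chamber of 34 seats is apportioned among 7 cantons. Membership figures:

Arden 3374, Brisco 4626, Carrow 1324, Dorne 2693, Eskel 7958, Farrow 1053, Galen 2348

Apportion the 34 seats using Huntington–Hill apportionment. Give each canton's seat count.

With divisor 703: modified quotas Arden 4.799, Brisco 6.580, Carrow 1.883, Dorne 3.831, Eskel 11.320, Farrow 1.498, Galen 3.340.
Geometric-mean thresholds: Arden √(4·5)=4.472, Brisco √(6·7)=6.481, Carrow √(1·2)=1.414, Dorne √(3·4)=3.464, Eskel √(11·12)=11.489, Farrow √(1·2)=1.414, Galen √(3·4)=3.464.
Each quota rounded against its threshold gives Arden 5, Brisco 7, Carrow 2, Dorne 4, Eskel 11, Farrow 2, Galen 3 (total 34).

Arden: 5, Brisco: 7, Carrow: 2, Dorne: 4, Eskel: 11, Farrow: 2, Galen: 3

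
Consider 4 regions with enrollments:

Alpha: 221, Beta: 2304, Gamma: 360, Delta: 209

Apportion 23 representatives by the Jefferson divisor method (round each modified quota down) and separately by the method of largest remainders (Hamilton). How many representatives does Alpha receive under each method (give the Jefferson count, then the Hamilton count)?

Jefferson: Alpha 1, Beta 19, Gamma 2, Delta 1.
Hamilton: Alpha 2, Beta 17, Gamma 3, Delta 1.
Alpha gets 1 under Jefferson and 2 under Hamilton.

1 and 2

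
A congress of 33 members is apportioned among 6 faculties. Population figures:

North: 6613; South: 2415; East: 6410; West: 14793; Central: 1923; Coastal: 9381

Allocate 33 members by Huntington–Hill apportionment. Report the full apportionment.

With divisor 1271: modified quotas North 5.203, South 1.900, East 5.043, West 11.639, Central 1.513, Coastal 7.381.
Geometric-mean thresholds: North √(5·6)=5.477, South √(1·2)=1.414, East √(5·6)=5.477, West √(11·12)=11.489, Central √(1·2)=1.414, Coastal √(7·8)=7.483.
Each quota rounded against its threshold gives North 5, South 2, East 5, West 12, Central 2, Coastal 7 (total 33).

North=5, South=2, East=5, West=12, Central=2, Coastal=7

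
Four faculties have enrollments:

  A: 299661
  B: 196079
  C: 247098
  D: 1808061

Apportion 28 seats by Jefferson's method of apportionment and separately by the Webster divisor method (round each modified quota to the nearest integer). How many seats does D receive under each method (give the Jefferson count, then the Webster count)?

21 and 20

Jefferson: A 3, B 2, C 2, D 21.
Webster: A 3, B 2, C 3, D 20.
D gets 21 under Jefferson and 20 under Webster.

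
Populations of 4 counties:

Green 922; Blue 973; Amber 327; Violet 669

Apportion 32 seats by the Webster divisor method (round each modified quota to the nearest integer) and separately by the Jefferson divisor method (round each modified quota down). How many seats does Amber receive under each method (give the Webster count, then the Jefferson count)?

4 and 3

Webster: Green 10, Blue 11, Amber 4, Violet 7.
Jefferson: Green 11, Blue 11, Amber 3, Violet 7.
Amber gets 4 under Webster and 3 under Jefferson.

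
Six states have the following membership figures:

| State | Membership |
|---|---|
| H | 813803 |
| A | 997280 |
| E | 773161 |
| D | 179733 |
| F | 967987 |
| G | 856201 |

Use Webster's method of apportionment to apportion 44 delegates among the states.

H 8; A 10; E 7; D 2; F 9; G 8

Standard divisor 4588165/44 ≈ 104276.477; standard quotas: H 7.804, A 9.564, E 7.415, D 1.724, F 9.283, G 8.211.
Rounding to the nearest integer gives H 8, A 10, E 7, D 2, F 9, G 8 — total 44, matching the house size, so no adjustment is needed.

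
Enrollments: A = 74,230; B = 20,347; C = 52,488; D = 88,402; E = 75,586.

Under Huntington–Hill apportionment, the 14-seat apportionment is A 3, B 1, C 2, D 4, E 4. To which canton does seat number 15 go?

A

Priority for the next seat is population ÷ (√(s·(s+1))).
Priorities: A 21428.355, B 14387.502, C 21428.136, D 19767.288, E 16901.543.
Highest priority: A.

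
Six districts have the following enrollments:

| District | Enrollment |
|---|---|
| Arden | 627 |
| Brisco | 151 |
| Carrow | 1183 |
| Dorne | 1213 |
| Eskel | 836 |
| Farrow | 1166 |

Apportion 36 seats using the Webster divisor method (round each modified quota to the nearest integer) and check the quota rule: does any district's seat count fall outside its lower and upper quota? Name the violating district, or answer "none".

Standard quotas: Arden 4.361, Brisco 1.050, Carrow 8.228, Dorne 8.437, Eskel 5.815, Farrow 8.110.
Webster allocation: Arden 4, Brisco 1, Carrow 8, Dorne 9, Eskel 6, Farrow 8.
Every allocation lies between the lower and upper quota.

none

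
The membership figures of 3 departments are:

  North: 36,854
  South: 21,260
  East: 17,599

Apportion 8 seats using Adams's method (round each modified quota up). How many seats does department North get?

4

Standard divisor 75713/8 ≈ 9464.125; standard quotas: North 3.894, South 2.246, East 1.860.
Rounding up gives 4, 3, 2 = 9 seats, so the divisor must be adjusted.
With modified divisor 11500: modified quotas North 3.205, South 1.849, East 1.530.
Rounding up: North 4, South 2, East 2 (total 8).
North receives 4.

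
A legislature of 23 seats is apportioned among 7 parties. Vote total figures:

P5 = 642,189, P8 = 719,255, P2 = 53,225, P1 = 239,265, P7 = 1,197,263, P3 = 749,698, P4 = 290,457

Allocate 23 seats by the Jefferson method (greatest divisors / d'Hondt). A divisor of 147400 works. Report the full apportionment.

P5: 4, P8: 4, P2: 0, P1: 1, P7: 8, P3: 5, P4: 1

With modified divisor 147400: modified quotas P5 4.357, P8 4.880, P2 0.361, P1 1.623, P7 8.123, P3 5.086, P4 1.971.
Rounding down: P5 4, P8 4, P2 0, P1 1, P7 8, P3 5, P4 1 (total 23).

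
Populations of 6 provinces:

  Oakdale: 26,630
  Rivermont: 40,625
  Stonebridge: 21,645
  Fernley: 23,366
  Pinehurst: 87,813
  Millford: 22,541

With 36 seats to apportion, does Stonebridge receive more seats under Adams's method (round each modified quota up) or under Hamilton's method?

Adams

Adams: Oakdale 4, Rivermont 7, Stonebridge 4, Fernley 4, Pinehurst 13, Millford 4.
Hamilton: Oakdale 4, Rivermont 7, Stonebridge 3, Fernley 4, Pinehurst 14, Millford 4.
Stonebridge gets 4 under Adams and 3 under Hamilton.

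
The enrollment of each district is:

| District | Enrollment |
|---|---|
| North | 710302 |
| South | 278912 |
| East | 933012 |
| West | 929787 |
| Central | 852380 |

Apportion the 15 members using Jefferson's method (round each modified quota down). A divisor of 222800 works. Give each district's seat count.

With modified divisor 222800: modified quotas North 3.188, South 1.252, East 4.188, West 4.173, Central 3.826.
Rounding down: North 3, South 1, East 4, West 4, Central 3 (total 15).

North 3, South 1, East 4, West 4, Central 3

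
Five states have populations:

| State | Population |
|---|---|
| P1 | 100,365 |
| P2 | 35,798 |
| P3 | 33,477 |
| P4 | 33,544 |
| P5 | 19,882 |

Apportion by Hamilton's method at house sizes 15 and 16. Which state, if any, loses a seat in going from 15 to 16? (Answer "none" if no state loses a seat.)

At 15 seats: P1 7, P2 3, P3 2, P4 2, P5 1.
At 16 seats: P1 7, P2 3, P3 2, P4 2, P5 2.
No state's allocation decreased.

none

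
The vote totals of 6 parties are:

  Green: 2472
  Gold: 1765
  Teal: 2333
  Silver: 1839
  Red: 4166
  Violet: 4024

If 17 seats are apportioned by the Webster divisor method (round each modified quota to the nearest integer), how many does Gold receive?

2

Standard divisor 16599/17 ≈ 976.412; standard quotas: Green 2.532, Gold 1.808, Teal 2.389, Silver 1.883, Red 4.267, Violet 4.121.
Rounding to the nearest integer gives Green 3, Gold 2, Teal 2, Silver 2, Red 4, Violet 4 — total 17, matching the house size, so no adjustment is needed.
Gold receives 2.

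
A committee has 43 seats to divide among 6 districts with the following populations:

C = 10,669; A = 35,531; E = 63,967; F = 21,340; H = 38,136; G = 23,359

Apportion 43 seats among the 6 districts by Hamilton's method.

The standard divisor is 193002/43 ≈ 4488.419.
Standard quotas: C 2.3770, A 7.9162, E 14.2516, F 4.7545, H 8.4965, G 5.2043.
Lower quotas: C 2, A 7, E 14, F 4, H 8, G 5 (sum 40, leaving 3 seats).
Remainders in descending order: A 0.9162, F 0.7545, H 0.4965, C 0.3770, E 0.2516, G 0.2043.
The surplus seats go to A, F, H.

C=2; A=8; E=14; F=5; H=9; G=5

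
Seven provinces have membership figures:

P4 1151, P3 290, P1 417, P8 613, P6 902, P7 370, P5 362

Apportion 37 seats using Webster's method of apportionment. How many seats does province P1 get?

4

Standard divisor 4105/37 ≈ 110.946; standard quotas: P4 10.374, P3 2.614, P1 3.759, P8 5.525, P6 8.130, P7 3.335, P5 3.263.
Rounding to the nearest integer gives P4 10, P3 3, P1 4, P8 6, P6 8, P7 3, P5 3 — total 37, matching the house size, so no adjustment is needed.
P1 receives 4.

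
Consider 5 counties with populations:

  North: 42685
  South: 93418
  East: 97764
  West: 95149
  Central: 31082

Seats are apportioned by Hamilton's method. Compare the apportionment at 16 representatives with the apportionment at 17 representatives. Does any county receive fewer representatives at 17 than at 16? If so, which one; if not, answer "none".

Central

At 16 seats: North 2, South 4, East 4, West 4, Central 2.
At 17 seats: North 2, South 4, East 5, West 5, Central 1.
Central drops from 2 to 1.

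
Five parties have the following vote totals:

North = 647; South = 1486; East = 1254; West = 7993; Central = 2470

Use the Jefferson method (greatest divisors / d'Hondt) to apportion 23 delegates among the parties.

North 1, South 2, East 2, West 14, Central 4

Standard divisor 13850/23 ≈ 602.174; standard quotas: North 1.074, South 2.468, East 2.082, West 13.274, Central 4.102.
Rounding down gives 1, 2, 2, 13, 4 = 22 seats, so the divisor must be adjusted.
With modified divisor 550: modified quotas North 1.176, South 2.702, East 2.280, West 14.533, Central 4.491.
Rounding down: North 1, South 2, East 2, West 14, Central 4 (total 23).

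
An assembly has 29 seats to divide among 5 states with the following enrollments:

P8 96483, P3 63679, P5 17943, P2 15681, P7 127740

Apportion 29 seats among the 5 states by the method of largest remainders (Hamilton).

Standard divisor: 321526 ÷ 29 ≈ 11087.103.
Standard quotas: P8 8.7023, P3 5.7435, P5 1.6184, P2 1.4143, P7 11.5215.
Lower quotas: P8 8, P3 5, P5 1, P2 1, P7 11 (sum 26, leaving 3 seats).
Remainders in descending order: P3 0.7435, P8 0.7023, P5 0.6184, P7 0.5215, P2 0.4143.
The surplus seats go to P3, P8, P5.

P8 9, P3 6, P5 2, P2 1, P7 11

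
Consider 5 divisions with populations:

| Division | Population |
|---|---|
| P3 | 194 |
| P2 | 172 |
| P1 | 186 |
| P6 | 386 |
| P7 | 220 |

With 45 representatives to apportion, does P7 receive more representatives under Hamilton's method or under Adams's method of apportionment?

Hamilton

Hamilton: P3 7, P2 7, P1 7, P6 15, P7 9.
Adams: P3 8, P2 7, P1 7, P6 15, P7 8.
P7 gets 9 under Hamilton and 8 under Adams.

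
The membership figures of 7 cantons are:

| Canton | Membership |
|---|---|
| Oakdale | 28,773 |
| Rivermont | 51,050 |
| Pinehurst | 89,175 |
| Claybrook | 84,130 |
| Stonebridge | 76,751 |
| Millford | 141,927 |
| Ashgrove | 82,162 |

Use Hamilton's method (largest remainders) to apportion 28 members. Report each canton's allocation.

The standard divisor is 553968/28 ≈ 19784.571.
Standard quotas: Oakdale 1.4543, Rivermont 2.5803, Pinehurst 4.5073, Claybrook 4.2523, Stonebridge 3.8793, Millford 7.1736, Ashgrove 4.1528.
Lower quotas: Oakdale 1, Rivermont 2, Pinehurst 4, Claybrook 4, Stonebridge 3, Millford 7, Ashgrove 4 (sum 25, leaving 3 seats).
Remainders in descending order: Stonebridge 0.8793, Rivermont 0.5803, Pinehurst 0.5073, Oakdale 0.4543, Claybrook 0.2523, Millford 0.1736, Ashgrove 0.1528.
Largest remainders: Stonebridge, Rivermont, Pinehurst receive the extra seats.

Oakdale 1; Rivermont 3; Pinehurst 5; Claybrook 4; Stonebridge 4; Millford 7; Ashgrove 4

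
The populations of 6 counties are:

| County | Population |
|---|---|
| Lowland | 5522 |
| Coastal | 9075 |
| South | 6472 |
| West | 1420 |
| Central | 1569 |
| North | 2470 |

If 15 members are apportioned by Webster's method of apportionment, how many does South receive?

4

Standard divisor 26528/15 ≈ 1768.533; standard quotas: Lowland 3.122, Coastal 5.131, South 3.660, West 0.803, Central 0.887, North 1.397.
Rounding to the nearest integer gives Lowland 3, Coastal 5, South 4, West 1, Central 1, North 1 — total 15, matching the house size, so no adjustment is needed.
South receives 4.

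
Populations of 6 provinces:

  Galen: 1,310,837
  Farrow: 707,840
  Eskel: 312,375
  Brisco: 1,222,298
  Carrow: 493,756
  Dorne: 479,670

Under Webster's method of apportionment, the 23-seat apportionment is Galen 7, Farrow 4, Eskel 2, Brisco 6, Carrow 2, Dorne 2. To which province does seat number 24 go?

Priority for the next seat is population ÷ (current seats + 0.5).
Priorities: Galen 174778.267, Farrow 157297.778, Eskel 124950.000, Brisco 188045.846, Carrow 197502.400, Dorne 191868.000.
Highest priority: Carrow.

Carrow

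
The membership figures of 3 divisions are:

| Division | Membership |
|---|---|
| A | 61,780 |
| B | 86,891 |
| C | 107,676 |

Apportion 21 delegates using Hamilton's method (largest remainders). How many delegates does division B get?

7

Standard divisor: 256347 ÷ 21 = 12207.
Standard quotas: A 5.0610, B 7.1181, C 8.8208.
Lower quotas: A 5, B 7, C 8 (sum 20, leaving 1 seat).
Remainders in descending order: C 0.8208, B 0.1181, A 0.0610.
Largest remainder: C receives the extra seat.
B receives 7.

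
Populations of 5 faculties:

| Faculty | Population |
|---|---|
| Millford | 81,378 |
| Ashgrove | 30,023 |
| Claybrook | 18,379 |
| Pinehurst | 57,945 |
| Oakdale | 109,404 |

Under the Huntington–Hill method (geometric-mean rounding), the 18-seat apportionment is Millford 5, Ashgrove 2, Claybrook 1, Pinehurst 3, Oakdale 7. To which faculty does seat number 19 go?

Priority for the next seat is population ÷ (√(s·(s+1))).
Priorities: Millford 14857.522, Ashgrove 12256.838, Claybrook 12995.916, Pinehurst 16727.281, Oakdale 14619.724.
Highest priority: Pinehurst.

Pinehurst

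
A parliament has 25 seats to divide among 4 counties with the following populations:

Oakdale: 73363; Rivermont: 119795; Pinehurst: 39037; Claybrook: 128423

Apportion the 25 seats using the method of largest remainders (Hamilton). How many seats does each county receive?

The standard divisor is 360618/25 ≈ 14424.72.
Standard quotas: Oakdale 5.0859, Rivermont 8.3048, Pinehurst 2.7063, Claybrook 8.9030.
Lower quotas: Oakdale 5, Rivermont 8, Pinehurst 2, Claybrook 8 (sum 23, leaving 2 seats).
Remainders in descending order: Claybrook 0.9030, Pinehurst 0.7063, Rivermont 0.3048, Oakdale 0.0859.
The surplus seats go to Claybrook, Pinehurst.

Oakdale 5, Rivermont 8, Pinehurst 3, Claybrook 9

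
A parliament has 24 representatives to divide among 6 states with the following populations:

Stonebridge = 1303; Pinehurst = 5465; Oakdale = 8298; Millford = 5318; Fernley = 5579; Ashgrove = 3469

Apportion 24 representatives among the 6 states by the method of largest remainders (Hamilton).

Standard divisor: 29432 ÷ 24 ≈ 1226.333.
Standard quotas: Stonebridge 1.0625, Pinehurst 4.4564, Oakdale 6.7665, Millford 4.3365, Fernley 4.5493, Ashgrove 2.8288.
Lower quotas: Stonebridge 1, Pinehurst 4, Oakdale 6, Millford 4, Fernley 4, Ashgrove 2 (sum 21, leaving 3 seats).
Remainders in descending order: Ashgrove 0.8288, Oakdale 0.7665, Fernley 0.5493, Pinehurst 0.4564, Millford 0.3365, Stonebridge 0.0625.
Largest remainders: Ashgrove, Oakdale, Fernley receive the extra seats.

Stonebridge: 1, Pinehurst: 4, Oakdale: 7, Millford: 4, Fernley: 5, Ashgrove: 3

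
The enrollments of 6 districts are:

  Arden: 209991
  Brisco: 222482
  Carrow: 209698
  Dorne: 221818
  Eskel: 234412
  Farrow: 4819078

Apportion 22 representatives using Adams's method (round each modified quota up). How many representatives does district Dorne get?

Standard divisor 5917479/22 ≈ 268976.318; standard quotas: Arden 0.781, Brisco 0.827, Carrow 0.780, Dorne 0.825, Eskel 0.871, Farrow 17.916.
Rounding up gives 1, 1, 1, 1, 1, 18 = 23 seats, so the divisor must be adjusted.
With modified divisor 292300: modified quotas Arden 0.718, Brisco 0.761, Carrow 0.717, Dorne 0.759, Eskel 0.802, Farrow 16.487.
Rounding up: Arden 1, Brisco 1, Carrow 1, Dorne 1, Eskel 1, Farrow 17 (total 22).
Dorne receives 1.

1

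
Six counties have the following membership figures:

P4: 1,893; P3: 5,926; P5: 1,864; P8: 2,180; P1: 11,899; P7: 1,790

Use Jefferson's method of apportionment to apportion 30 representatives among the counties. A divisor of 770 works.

With modified divisor 770: modified quotas P4 2.458, P3 7.696, P5 2.421, P8 2.831, P1 15.453, P7 2.325.
Rounding down: P4 2, P3 7, P5 2, P8 2, P1 15, P7 2 (total 30).

P4=2; P3=7; P5=2; P8=2; P1=15; P7=2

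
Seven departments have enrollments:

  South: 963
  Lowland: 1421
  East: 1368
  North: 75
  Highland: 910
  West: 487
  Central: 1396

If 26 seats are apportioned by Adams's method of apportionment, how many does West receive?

2

Standard divisor 6620/26 ≈ 254.615; standard quotas: South 3.782, Lowland 5.581, East 5.373, North 0.295, Highland 3.574, West 1.913, Central 5.483.
Rounding up gives 4, 6, 6, 1, 4, 2, 6 = 29 seats, so the divisor must be adjusted.
With modified divisor 300: modified quotas South 3.210, Lowland 4.737, East 4.560, North 0.250, Highland 3.033, West 1.623, Central 4.653.
Rounding up: South 4, Lowland 5, East 5, North 1, Highland 4, West 2, Central 5 (total 26).
West receives 2.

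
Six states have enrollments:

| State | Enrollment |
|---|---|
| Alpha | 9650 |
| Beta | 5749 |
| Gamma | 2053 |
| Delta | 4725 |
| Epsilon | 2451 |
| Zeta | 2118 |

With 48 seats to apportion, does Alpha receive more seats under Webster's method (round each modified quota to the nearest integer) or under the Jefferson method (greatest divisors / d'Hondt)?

Jefferson

Webster: Alpha 17, Beta 10, Gamma 4, Delta 9, Epsilon 4, Zeta 4.
Jefferson: Alpha 18, Beta 10, Gamma 3, Delta 9, Epsilon 4, Zeta 4.
Alpha gets 17 under Webster and 18 under Jefferson.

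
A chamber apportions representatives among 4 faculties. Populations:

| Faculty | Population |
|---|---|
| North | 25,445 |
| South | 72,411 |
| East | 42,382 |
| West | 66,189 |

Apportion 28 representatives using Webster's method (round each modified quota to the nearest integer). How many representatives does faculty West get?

9

Standard divisor 206427/28 ≈ 7372.393; standard quotas: North 3.451, South 9.822, East 5.749, West 8.978.
Rounding to the nearest integer gives North 3, South 10, East 6, West 9 — total 28, matching the house size, so no adjustment is needed.
West receives 9.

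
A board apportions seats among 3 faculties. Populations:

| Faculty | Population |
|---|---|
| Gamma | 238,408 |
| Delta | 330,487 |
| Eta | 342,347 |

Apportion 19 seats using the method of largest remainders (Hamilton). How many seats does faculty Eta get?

7

Total 911242; standard divisor 911242/19 ≈ 47960.105.
Standard quotas: Gamma 4.9710, Delta 6.8909, Eta 7.1382.
Lower quotas: Gamma 4, Delta 6, Eta 7 (sum 17, leaving 2 seats).
Remainders in descending order: Gamma 0.9710, Delta 0.8909, Eta 0.1382.
Largest remainders: Gamma, Delta receive the extra seats.
Eta receives 7.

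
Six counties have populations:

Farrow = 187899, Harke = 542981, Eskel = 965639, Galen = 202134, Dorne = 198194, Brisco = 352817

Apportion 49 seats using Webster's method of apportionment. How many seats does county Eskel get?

19

Standard divisor 2449664/49 ≈ 49993.143; standard quotas: Farrow 3.758, Harke 10.861, Eskel 19.315, Galen 4.043, Dorne 3.964, Brisco 7.057.
Rounding to the nearest integer gives Farrow 4, Harke 11, Eskel 19, Galen 4, Dorne 4, Brisco 7 — total 49, matching the house size, so no adjustment is needed.
Eskel receives 19.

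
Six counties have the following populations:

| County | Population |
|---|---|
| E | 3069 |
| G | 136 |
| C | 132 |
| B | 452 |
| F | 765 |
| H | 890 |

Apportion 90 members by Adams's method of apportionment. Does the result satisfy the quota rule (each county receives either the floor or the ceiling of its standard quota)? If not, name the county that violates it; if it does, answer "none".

E

Standard quotas: E 50.737, G 2.248, C 2.182, B 7.472, F 12.647, H 14.713.
Adams allocation: E 49, G 3, C 3, B 8, F 13, H 14.
E has quota 50.737 (lower 50, upper 51) but receives 49 — outside the quota interval.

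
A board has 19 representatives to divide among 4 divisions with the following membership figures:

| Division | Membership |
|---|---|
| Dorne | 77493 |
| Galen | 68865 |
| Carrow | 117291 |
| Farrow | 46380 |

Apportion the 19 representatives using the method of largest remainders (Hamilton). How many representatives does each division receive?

Dorne: 5; Galen: 4; Carrow: 7; Farrow: 3

The standard divisor is 310029/19 ≈ 16317.316.
Standard quotas: Dorne 4.7491, Galen 4.2204, Carrow 7.1881, Farrow 2.8424.
Lower quotas: Dorne 4, Galen 4, Carrow 7, Farrow 2 (sum 17, leaving 2 seats).
Remainders in descending order: Farrow 0.8424, Dorne 0.7491, Galen 0.2204, Carrow 0.1881.
The surplus seats go to Farrow, Dorne.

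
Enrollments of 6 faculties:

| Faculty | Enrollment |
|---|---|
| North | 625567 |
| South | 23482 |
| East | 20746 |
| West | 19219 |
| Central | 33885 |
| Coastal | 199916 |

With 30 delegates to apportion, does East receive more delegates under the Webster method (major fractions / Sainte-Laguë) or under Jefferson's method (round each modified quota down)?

Webster: North 20, South 1, East 1, West 1, Central 1, Coastal 6.
Jefferson: North 22, South 0, East 0, West 0, Central 1, Coastal 7.
East gets 1 under Webster and 0 under Jefferson.

Webster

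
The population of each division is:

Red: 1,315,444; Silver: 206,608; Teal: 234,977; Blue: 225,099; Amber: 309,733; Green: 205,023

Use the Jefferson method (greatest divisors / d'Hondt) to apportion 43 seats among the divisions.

Standard divisor 2496884/43 ≈ 58067.07; standard quotas: Red 22.654, Silver 3.558, Teal 4.047, Blue 3.877, Amber 5.334, Green 3.531.
Rounding down gives 22, 3, 4, 3, 5, 3 = 40 seats, so the divisor must be adjusted.
With modified divisor 53700: modified quotas Red 24.496, Silver 3.847, Teal 4.376, Blue 4.192, Amber 5.768, Green 3.818.
Rounding down: Red 24, Silver 3, Teal 4, Blue 4, Amber 5, Green 3 (total 43).

Red 24; Silver 3; Teal 4; Blue 4; Amber 5; Green 3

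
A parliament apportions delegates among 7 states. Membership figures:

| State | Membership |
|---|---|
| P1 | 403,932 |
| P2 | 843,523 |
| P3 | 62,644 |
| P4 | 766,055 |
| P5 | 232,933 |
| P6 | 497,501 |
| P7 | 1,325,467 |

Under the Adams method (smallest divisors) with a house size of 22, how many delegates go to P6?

Standard divisor 4132055/22 ≈ 187820.682; standard quotas: P1 2.151, P2 4.491, P3 0.334, P4 4.079, P5 1.240, P6 2.649, P7 7.057.
Rounding up gives 3, 5, 1, 5, 2, 3, 8 = 27 seats, so the divisor must be adjusted.
With modified divisor 226900: modified quotas P1 1.780, P2 3.718, P3 0.276, P4 3.376, P5 1.027, P6 2.193, P7 5.842.
Rounding up: P1 2, P2 4, P3 1, P4 4, P5 2, P6 3, P7 6 (total 22).
P6 receives 3.

3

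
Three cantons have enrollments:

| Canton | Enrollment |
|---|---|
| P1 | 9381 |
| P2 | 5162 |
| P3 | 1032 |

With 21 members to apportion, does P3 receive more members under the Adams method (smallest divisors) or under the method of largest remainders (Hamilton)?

Adams

Adams: P1 12, P2 7, P3 2.
Hamilton: P1 13, P2 7, P3 1.
P3 gets 2 under Adams and 1 under Hamilton.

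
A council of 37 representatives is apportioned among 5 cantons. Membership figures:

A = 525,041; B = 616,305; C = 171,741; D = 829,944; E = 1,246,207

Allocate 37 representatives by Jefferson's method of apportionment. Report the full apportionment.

A=6; B=7; C=1; D=9; E=14

Standard divisor 3389238/37 ≈ 91601.027; standard quotas: A 5.732, B 6.728, C 1.875, D 9.060, E 13.605.
Rounding down gives 5, 6, 1, 9, 13 = 34 seats, so the divisor must be adjusted.
With modified divisor 87015.9: modified quotas A 6.034, B 7.083, C 1.974, D 9.538, E 14.322.
Rounding down: A 6, B 7, C 1, D 9, E 14 (total 37).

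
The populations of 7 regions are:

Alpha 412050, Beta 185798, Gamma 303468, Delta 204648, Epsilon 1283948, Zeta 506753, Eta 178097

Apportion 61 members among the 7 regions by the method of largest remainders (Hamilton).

Alpha=8, Beta=4, Gamma=6, Delta=4, Epsilon=25, Zeta=10, Eta=4

Standard divisor: 3074762 ÷ 61 ≈ 50405.934.
Standard quotas: Alpha 8.1746, Beta 3.6860, Gamma 6.0205, Delta 4.0600, Epsilon 25.4722, Zeta 10.0534, Eta 3.5333.
Lower quotas: Alpha 8, Beta 3, Gamma 6, Delta 4, Epsilon 25, Zeta 10, Eta 3 (sum 59, leaving 2 seats).
Remainders in descending order: Beta 0.6860, Eta 0.5333, Epsilon 0.4722, Alpha 0.1746, Delta 0.0600, Zeta 0.0534, Gamma 0.0205.
Largest remainders: Beta, Eta receive the extra seats.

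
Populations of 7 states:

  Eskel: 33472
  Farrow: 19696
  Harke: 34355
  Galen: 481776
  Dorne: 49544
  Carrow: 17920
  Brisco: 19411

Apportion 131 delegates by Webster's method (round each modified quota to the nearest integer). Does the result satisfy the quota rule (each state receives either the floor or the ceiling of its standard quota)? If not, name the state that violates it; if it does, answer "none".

Galen

Standard quotas: Eskel 6.682, Farrow 3.932, Harke 6.859, Galen 96.183, Dorne 9.891, Carrow 3.578, Brisco 3.875.
Webster allocation: Eskel 7, Farrow 4, Harke 7, Galen 95, Dorne 10, Carrow 4, Brisco 4.
Galen has quota 96.183 (lower 96, upper 97) but receives 95 — outside the quota interval.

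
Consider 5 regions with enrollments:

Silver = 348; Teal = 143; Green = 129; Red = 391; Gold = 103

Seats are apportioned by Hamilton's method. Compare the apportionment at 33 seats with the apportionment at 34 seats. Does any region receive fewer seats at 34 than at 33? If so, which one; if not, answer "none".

At 33 seats: Silver 10, Teal 4, Green 4, Red 12, Gold 3.
At 34 seats: Silver 11, Teal 4, Green 4, Red 12, Gold 3.
No region's allocation decreased.

none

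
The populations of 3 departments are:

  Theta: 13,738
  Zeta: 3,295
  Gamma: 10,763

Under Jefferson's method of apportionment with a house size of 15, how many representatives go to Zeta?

1

Standard divisor 27796/15 ≈ 1853.067; standard quotas: Theta 7.414, Zeta 1.778, Gamma 5.808.
Rounding down gives 7, 1, 5 = 13 seats, so the divisor must be adjusted.
With modified divisor 1700: modified quotas Theta 8.081, Zeta 1.938, Gamma 6.331.
Rounding down: Theta 8, Zeta 1, Gamma 6 (total 15).
Zeta receives 1.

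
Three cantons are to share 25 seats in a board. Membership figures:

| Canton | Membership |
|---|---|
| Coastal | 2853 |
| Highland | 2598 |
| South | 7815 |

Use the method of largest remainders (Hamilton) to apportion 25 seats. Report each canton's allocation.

The standard divisor is 13266/25 ≈ 530.64.
Standard quotas: Coastal 5.3765, Highland 4.8960, South 14.7275.
Lower quotas: Coastal 5, Highland 4, South 14 (sum 23, leaving 2 seats).
Remainders in descending order: Highland 0.8960, South 0.7275, Coastal 0.3765.
The surplus seats go to Highland, South.

Coastal: 5; Highland: 5; South: 15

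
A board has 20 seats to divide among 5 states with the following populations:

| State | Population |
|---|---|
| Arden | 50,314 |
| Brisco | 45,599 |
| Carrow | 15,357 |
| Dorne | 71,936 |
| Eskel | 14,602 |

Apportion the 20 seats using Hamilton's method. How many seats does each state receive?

Total 197808; standard divisor 197808/20 ≈ 9890.4.
Standard quotas: Arden 5.0872, Brisco 4.6104, Carrow 1.5527, Dorne 7.2733, Eskel 1.4764.
Lower quotas: Arden 5, Brisco 4, Carrow 1, Dorne 7, Eskel 1 (sum 18, leaving 2 seats).
Remainders in descending order: Brisco 0.6104, Carrow 0.5527, Eskel 0.4764, Dorne 0.2733, Arden 0.0872.
The surplus seats go to Brisco, Carrow.

Arden: 5; Brisco: 5; Carrow: 2; Dorne: 7; Eskel: 1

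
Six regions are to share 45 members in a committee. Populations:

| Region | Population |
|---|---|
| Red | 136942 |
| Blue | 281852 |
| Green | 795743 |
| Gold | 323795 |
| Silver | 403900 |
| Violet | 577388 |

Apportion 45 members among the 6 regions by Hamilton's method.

Red 3, Blue 5, Green 14, Gold 6, Silver 7, Violet 10

Standard divisor: 2519620 ÷ 45 ≈ 55991.556.
Standard quotas: Red 2.4458, Blue 5.0338, Green 14.2118, Gold 5.7829, Silver 7.2136, Violet 10.3121.
Lower quotas: Red 2, Blue 5, Green 14, Gold 5, Silver 7, Violet 10 (sum 43, leaving 2 seats).
Remainders in descending order: Gold 0.7829, Red 0.4458, Violet 0.3121, Silver 0.2136, Green 0.2118, Blue 0.0338.
The surplus seats go to Gold, Red.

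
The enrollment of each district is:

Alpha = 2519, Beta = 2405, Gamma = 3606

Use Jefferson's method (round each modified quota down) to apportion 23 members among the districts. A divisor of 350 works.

With modified divisor 350: modified quotas Alpha 7.197, Beta 6.871, Gamma 10.303.
Rounding down: Alpha 7, Beta 6, Gamma 10 (total 23).

Alpha=7; Beta=6; Gamma=10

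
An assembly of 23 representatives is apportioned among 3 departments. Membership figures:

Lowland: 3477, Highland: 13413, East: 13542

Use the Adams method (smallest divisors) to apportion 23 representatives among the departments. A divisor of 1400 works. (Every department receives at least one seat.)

Lowland: 3, Highland: 10, East: 10

With modified divisor 1400: modified quotas Lowland 2.484, Highland 9.581, East 9.673.
Rounding up: Lowland 3, Highland 10, East 10 (total 23).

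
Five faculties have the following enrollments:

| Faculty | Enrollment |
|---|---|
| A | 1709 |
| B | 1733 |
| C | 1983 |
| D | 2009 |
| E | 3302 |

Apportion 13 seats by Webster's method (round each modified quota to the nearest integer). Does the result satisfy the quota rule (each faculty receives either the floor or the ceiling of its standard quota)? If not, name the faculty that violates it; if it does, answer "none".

none

Standard quotas: A 2.069, B 2.098, C 2.401, D 2.433, E 3.998.
Webster allocation: A 2, B 2, C 2, D 3, E 4.
Every allocation lies between the lower and upper quota.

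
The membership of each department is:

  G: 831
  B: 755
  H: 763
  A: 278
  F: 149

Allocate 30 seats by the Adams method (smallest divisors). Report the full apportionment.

G=9, B=8, H=8, A=3, F=2

Standard divisor 2776/30 ≈ 92.533; standard quotas: G 8.981, B 8.159, H 8.246, A 3.004, F 1.610.
Rounding up gives 9, 9, 9, 4, 2 = 33 seats, so the divisor must be adjusted.
With modified divisor 100: modified quotas G 8.310, B 7.550, H 7.630, A 2.780, F 1.490.
Rounding up: G 9, B 8, H 8, A 3, F 2 (total 30).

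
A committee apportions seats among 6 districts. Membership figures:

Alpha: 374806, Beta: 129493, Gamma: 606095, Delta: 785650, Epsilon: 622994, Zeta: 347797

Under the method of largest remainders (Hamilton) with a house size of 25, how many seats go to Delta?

Standard divisor: 2866835 ÷ 25 ≈ 114673.4.
Standard quotas: Alpha 3.2685, Beta 1.1292, Gamma 5.2854, Delta 6.8512, Epsilon 5.4328, Zeta 3.0329.
Lower quotas: Alpha 3, Beta 1, Gamma 5, Delta 6, Epsilon 5, Zeta 3 (sum 23, leaving 2 seats).
Remainders in descending order: Delta 0.8512, Epsilon 0.4328, Gamma 0.2854, Alpha 0.2685, Beta 0.1292, Zeta 0.0329.
Largest remainders: Delta, Epsilon receive the extra seats.
Delta receives 7.

7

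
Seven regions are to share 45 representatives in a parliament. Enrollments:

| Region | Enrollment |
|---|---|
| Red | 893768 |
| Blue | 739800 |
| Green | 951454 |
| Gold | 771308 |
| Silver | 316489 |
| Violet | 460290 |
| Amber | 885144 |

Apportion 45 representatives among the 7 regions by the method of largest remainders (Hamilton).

Total 5018253; standard divisor 5018253/45 ≈ 111516.733.
Standard quotas: Red 8.0147, Blue 6.6340, Green 8.5319, Gold 6.9165, Silver 2.8380, Violet 4.1275, Amber 7.9373.
Lower quotas: Red 8, Blue 6, Green 8, Gold 6, Silver 2, Violet 4, Amber 7 (sum 41, leaving 4 seats).
Remainders in descending order: Amber 0.9373, Gold 0.9165, Silver 0.8380, Blue 0.6340, Green 0.5319, Violet 0.1275, Red 0.0147.
The surplus seats go to Amber, Gold, Silver, Blue.

Red: 8, Blue: 7, Green: 8, Gold: 7, Silver: 3, Violet: 4, Amber: 8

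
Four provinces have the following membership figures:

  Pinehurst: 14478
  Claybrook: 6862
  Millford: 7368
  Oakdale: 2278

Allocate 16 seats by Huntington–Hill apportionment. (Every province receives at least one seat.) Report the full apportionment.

With divisor 1958: modified quotas Pinehurst 7.394, Claybrook 3.505, Millford 3.763, Oakdale 1.163.
Geometric-mean thresholds: Pinehurst √(7·8)=7.483, Claybrook √(3·4)=3.464, Millford √(3·4)=3.464, Oakdale √(1·2)=1.414.
Each quota rounded against its threshold gives Pinehurst 7, Claybrook 4, Millford 4, Oakdale 1 (total 16).

Pinehurst: 7, Claybrook: 4, Millford: 4, Oakdale: 1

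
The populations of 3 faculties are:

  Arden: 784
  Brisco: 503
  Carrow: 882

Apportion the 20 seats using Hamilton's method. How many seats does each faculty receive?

Arden 7, Brisco 5, Carrow 8

Total 2169; standard divisor 2169/20 ≈ 108.45.
Standard quotas: Arden 7.229, Brisco 4.638, Carrow 8.133.
Lower quotas: Arden 7, Brisco 4, Carrow 8 (sum 19, leaving 1 seat).
Remainders in descending order: Brisco 0.638, Arden 0.229, Carrow 0.133.
The surplus seat goes to Brisco.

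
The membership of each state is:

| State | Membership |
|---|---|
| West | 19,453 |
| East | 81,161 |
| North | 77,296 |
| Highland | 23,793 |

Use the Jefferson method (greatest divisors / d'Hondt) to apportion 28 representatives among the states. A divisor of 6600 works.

West: 2, East: 12, North: 11, Highland: 3

With modified divisor 6600: modified quotas West 2.947, East 12.297, North 11.712, Highland 3.605.
Rounding down: West 2, East 12, North 11, Highland 3 (total 28).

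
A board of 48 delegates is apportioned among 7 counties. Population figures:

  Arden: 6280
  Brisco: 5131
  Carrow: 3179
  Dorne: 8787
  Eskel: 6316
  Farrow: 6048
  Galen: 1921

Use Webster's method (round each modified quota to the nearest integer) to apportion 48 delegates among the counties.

Arden 8, Brisco 7, Carrow 4, Dorne 11, Eskel 8, Farrow 8, Galen 2

Standard divisor 37662/48 ≈ 784.625; standard quotas: Arden 8.004, Brisco 6.539, Carrow 4.052, Dorne 11.199, Eskel 8.050, Farrow 7.708, Galen 2.448.
Rounding to the nearest integer gives Arden 8, Brisco 7, Carrow 4, Dorne 11, Eskel 8, Farrow 8, Galen 2 — total 48, matching the house size, so no adjustment is needed.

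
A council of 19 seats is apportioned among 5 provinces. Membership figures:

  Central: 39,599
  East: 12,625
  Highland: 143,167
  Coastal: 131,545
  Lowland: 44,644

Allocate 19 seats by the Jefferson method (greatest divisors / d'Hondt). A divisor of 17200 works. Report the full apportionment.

Central=2, East=0, Highland=8, Coastal=7, Lowland=2

With modified divisor 17200: modified quotas Central 2.302, East 0.734, Highland 8.324, Coastal 7.648, Lowland 2.596.
Rounding down: Central 2, East 0, Highland 8, Coastal 7, Lowland 2 (total 19).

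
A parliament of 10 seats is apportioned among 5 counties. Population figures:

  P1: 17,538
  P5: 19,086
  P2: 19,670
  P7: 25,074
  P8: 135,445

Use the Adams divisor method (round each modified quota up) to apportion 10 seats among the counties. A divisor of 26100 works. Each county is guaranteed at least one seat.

P1 1, P5 1, P2 1, P7 1, P8 6

With modified divisor 26100: modified quotas P1 0.672, P5 0.731, P2 0.754, P7 0.961, P8 5.189.
Rounding up: P1 1, P5 1, P2 1, P7 1, P8 6 (total 10).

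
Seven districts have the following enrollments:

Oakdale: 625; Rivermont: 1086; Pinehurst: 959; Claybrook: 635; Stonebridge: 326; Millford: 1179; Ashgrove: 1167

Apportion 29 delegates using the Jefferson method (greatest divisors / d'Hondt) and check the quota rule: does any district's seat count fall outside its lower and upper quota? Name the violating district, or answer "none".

Standard quotas: Oakdale 3.032, Rivermont 5.269, Pinehurst 4.653, Claybrook 3.081, Stonebridge 1.582, Millford 5.720, Ashgrove 5.662.
Jefferson allocation: Oakdale 3, Rivermont 5, Pinehurst 5, Claybrook 3, Stonebridge 1, Millford 6, Ashgrove 6.
Every allocation lies between the lower and upper quota.

none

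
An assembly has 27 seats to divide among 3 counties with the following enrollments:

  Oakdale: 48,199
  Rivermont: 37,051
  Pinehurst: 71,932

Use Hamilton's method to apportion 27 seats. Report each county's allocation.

Total 157182; standard divisor 157182/27 ≈ 5821.556.
Standard quotas: Oakdale 8.2794, Rivermont 6.3645, Pinehurst 12.3561.
Lower quotas: Oakdale 8, Rivermont 6, Pinehurst 12 (sum 26, leaving 1 seat).
Remainders in descending order: Rivermont 0.3645, Pinehurst 0.3561, Oakdale 0.2794.
The surplus seat goes to Rivermont.

Oakdale 8, Rivermont 7, Pinehurst 12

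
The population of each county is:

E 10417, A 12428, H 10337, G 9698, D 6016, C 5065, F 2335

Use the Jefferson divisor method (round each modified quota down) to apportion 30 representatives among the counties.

Standard divisor 56296/30 ≈ 1876.533; standard quotas: E 5.551, A 6.623, H 5.509, G 5.168, D 3.206, C 2.699, F 1.244.
Rounding down gives 5, 6, 5, 5, 3, 2, 1 = 27 seats, so the divisor must be adjusted.
With modified divisor 1700: modified quotas E 6.128, A 7.311, H 6.081, G 5.705, D 3.539, C 2.979, F 1.374.
Rounding down: E 6, A 7, H 6, G 5, D 3, C 2, F 1 (total 30).

E 6, A 7, H 6, G 5, D 3, C 2, F 1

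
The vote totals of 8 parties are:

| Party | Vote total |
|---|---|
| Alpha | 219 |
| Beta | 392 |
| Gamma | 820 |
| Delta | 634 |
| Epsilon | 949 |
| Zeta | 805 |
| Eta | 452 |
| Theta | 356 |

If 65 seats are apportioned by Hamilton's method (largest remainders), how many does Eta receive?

6

Standard divisor: 4627 ÷ 65 ≈ 71.185.
Standard quotas: Alpha 3.077, Beta 5.507, Gamma 11.519, Delta 8.906, Epsilon 13.332, Zeta 11.309, Eta 6.350, Theta 5.001.
Lower quotas: Alpha 3, Beta 5, Gamma 11, Delta 8, Epsilon 13, Zeta 11, Eta 6, Theta 5 (sum 62, leaving 3 seats).
Remainders in descending order: Delta 0.906, Gamma 0.519, Beta 0.507, Eta 0.350, Epsilon 0.332, Zeta 0.309, Alpha 0.077, Theta 0.001.
Largest remainders: Delta, Gamma, Beta receive the extra seats.
Eta receives 6.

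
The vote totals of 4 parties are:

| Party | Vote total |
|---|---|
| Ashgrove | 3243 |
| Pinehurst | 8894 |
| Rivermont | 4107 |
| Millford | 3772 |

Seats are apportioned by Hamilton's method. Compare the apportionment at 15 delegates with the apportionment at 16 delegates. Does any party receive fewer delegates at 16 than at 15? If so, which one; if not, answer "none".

none

At 15 seats: Ashgrove 2, Pinehurst 7, Rivermont 3, Millford 3.
At 16 seats: Ashgrove 3, Pinehurst 7, Rivermont 3, Millford 3.
No party's allocation decreased.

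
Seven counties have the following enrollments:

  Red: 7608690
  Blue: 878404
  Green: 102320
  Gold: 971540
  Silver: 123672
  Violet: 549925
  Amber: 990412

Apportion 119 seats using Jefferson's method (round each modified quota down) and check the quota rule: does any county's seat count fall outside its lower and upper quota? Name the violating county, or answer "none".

Standard quotas: Red 80.663, Blue 9.312, Green 1.085, Gold 10.300, Silver 1.311, Violet 5.830, Amber 10.500.
Jefferson allocation: Red 83, Blue 9, Green 1, Gold 10, Silver 1, Violet 5, Amber 10.
Red has quota 80.663 (lower 80, upper 81) but receives 83 — outside the quota interval.

Red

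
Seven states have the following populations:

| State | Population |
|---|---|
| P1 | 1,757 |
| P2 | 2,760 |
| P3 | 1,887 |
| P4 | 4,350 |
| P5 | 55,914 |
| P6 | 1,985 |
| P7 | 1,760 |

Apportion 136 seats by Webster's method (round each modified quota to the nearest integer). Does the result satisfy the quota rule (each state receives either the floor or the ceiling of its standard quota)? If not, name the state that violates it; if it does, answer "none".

P5

Standard quotas: P1 3.394, P2 5.331, P3 3.645, P4 8.402, P5 107.996, P6 3.834, P7 3.399.
Webster allocation: P1 3, P2 5, P3 4, P4 8, P5 109, P6 4, P7 3.
P5 has quota 107.996 (lower 107, upper 108) but receives 109 — outside the quota interval.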